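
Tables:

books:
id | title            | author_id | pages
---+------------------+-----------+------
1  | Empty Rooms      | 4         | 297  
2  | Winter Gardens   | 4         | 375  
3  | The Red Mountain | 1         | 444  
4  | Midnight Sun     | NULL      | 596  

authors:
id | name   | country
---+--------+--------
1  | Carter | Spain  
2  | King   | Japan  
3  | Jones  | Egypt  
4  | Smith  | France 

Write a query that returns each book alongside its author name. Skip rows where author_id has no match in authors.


INNER JOIN keeps only books rows whose author_id matches an id in authors. Walk through each book:
  - book 1 (Empty Rooms): author_id=4 -> matches Smith
  - book 2 (Winter Gardens): author_id=4 -> matches Smith
  - book 3 (The Red Mountain): author_id=1 -> matches Carter
  - book 4 (Midnight Sun): author_id=NULL, no match -> dropped
So 1 of 4 rows is dropped.

SQL:
SELECT a.title, b.name AS author
FROM books a
INNER JOIN authors b ON a.author_id = b.id

Result:
title            | author
-----------------+-------
Empty Rooms      | Smith 
Winter Gardens   | Smith 
The Red Mountain | Carter


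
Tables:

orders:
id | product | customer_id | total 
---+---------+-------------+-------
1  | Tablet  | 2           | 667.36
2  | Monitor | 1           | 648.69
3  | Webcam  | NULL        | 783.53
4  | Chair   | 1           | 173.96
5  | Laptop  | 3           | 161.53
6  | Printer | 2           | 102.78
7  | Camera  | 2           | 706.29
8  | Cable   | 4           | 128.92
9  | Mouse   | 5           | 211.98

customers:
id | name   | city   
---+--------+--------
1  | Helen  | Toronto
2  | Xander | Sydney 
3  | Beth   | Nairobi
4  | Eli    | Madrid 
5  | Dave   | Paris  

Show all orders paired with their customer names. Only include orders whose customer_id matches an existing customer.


INNER JOIN keeps only orders rows whose customer_id matches an id in customers. Walk through each order:
  - order 1 (Tablet): customer_id=2 -> matches Xander
  - order 2 (Monitor): customer_id=1 -> matches Helen
  - order 3 (Webcam): customer_id=NULL, no match -> dropped
  - order 4 (Chair): customer_id=1 -> matches Helen
  - order 5 (Laptop): customer_id=3 -> matches Beth
  - order 6 (Printer): customer_id=2 -> matches Xander
  - order 7 (Camera): customer_id=2 -> matches Xander
  - order 8 (Cable): customer_id=4 -> matches Eli
  - order 9 (Mouse): customer_id=5 -> matches Dave
So 1 of 9 rows is dropped.

SQL:
SELECT a.product, b.name AS customer
FROM orders a
INNER JOIN customers b ON a.customer_id = b.id

Result:
product | customer
--------+---------
Tablet  | Xander  
Monitor | Helen   
Chair   | Helen   
Laptop  | Beth    
Printer | Xander  
Camera  | Xander  
Cable   | Eli     
Mouse   | Dave    


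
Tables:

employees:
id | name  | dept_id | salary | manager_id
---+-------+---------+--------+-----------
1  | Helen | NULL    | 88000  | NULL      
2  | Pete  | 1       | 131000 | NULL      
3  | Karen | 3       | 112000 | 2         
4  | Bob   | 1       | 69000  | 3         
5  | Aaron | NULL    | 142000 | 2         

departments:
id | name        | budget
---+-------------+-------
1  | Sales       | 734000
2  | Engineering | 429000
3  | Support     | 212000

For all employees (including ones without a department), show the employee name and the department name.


LEFT JOIN keeps every row from employees (the left table); where dept_id has no match in departments, the department columns become NULL. Walk through each employee:
  - employee 1 (Helen): dept_id=NULL, no match -> kept with NULL
  - employee 2 (Pete): dept_id=1 -> matches Sales
  - employee 3 (Karen): dept_id=3 -> matches Support
  - employee 4 (Bob): dept_id=1 -> matches Sales
  - employee 5 (Aaron): dept_id=NULL, no match -> kept with NULL
All 5 rows appear; 2 have NULL department.

SQL:
SELECT a.name, b.name AS department
FROM employees a
LEFT JOIN departments b ON a.dept_id = b.id

Result:
name  | department
------+-----------
Helen | NULL      
Pete  | Sales     
Karen | Support   
Bob   | Sales     
Aaron | NULL      


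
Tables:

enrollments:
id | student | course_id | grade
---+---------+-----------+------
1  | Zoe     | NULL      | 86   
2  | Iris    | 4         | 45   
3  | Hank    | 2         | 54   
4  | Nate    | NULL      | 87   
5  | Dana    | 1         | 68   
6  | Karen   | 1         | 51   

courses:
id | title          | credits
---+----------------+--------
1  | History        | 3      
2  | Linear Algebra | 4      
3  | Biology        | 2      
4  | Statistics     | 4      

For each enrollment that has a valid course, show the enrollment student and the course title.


INNER JOIN keeps only enrollments rows whose course_id matches an id in courses. Walk through each enrollment:
  - enrollment 1 (Zoe): course_id=NULL, no match -> dropped
  - enrollment 2 (Iris): course_id=4 -> matches Statistics
  - enrollment 3 (Hank): course_id=2 -> matches Linear Algebra
  - enrollment 4 (Nate): course_id=NULL, no match -> dropped
  - enrollment 5 (Dana): course_id=1 -> matches History
  - enrollment 6 (Karen): course_id=1 -> matches History
So 2 of 6 rows are dropped.

SQL:
SELECT a.student, b.title AS course
FROM enrollments a
INNER JOIN courses b ON a.course_id = b.id

Result:
student | course        
--------+---------------
Iris    | Statistics    
Hank    | Linear Algebra
Dana    | History       
Karen   | History       


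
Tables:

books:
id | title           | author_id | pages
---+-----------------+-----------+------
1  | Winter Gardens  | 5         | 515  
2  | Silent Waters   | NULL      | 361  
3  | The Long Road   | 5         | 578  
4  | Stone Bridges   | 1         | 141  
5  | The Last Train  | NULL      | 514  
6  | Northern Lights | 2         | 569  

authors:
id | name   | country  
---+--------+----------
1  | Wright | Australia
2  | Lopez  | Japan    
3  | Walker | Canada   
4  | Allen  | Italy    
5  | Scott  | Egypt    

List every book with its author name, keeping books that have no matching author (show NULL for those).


LEFT JOIN keeps every row from books (the left table); where author_id has no match in authors, the author columns become NULL. Walk through each book:
  - book 1 (Winter Gardens): author_id=5 -> matches Scott
  - book 2 (Silent Waters): author_id=NULL, no match -> kept with NULL
  - book 3 (The Long Road): author_id=5 -> matches Scott
  - book 4 (Stone Bridges): author_id=1 -> matches Wright
  - book 5 (The Last Train): author_id=NULL, no match -> kept with NULL
  - book 6 (Northern Lights): author_id=2 -> matches Lopez
All 6 rows appear; 2 have NULL author.

SQL:
SELECT a.title, b.name AS author
FROM books a
LEFT JOIN authors b ON a.author_id = b.id

Result:
title           | author
----------------+-------
Winter Gardens  | Scott 
Silent Waters   | NULL  
The Long Road   | Scott 
Stone Bridges   | Wright
The Last Train  | NULL  
Northern Lights | Lopez 


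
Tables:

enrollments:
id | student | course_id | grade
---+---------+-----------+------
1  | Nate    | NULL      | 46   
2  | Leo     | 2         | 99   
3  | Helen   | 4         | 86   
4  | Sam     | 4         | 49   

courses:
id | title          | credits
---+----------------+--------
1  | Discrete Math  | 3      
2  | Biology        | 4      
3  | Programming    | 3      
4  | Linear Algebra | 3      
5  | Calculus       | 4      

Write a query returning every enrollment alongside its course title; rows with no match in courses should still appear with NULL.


LEFT JOIN keeps every row from enrollments (the left table); where course_id has no match in courses, the course columns become NULL. Walk through each enrollment:
  - enrollment 1 (Nate): course_id=NULL, no match -> kept with NULL
  - enrollment 2 (Leo): course_id=2 -> matches Biology
  - enrollment 3 (Helen): course_id=4 -> matches Linear Algebra
  - enrollment 4 (Sam): course_id=4 -> matches Linear Algebra
All 4 rows appear; 1 has NULL course.

SQL:
SELECT a.student, b.title AS course
FROM enrollments a
LEFT JOIN courses b ON a.course_id = b.id

Result:
student | course        
--------+---------------
Nate    | NULL          
Leo     | Biology       
Helen   | Linear Algebra
Sam     | Linear Algebra


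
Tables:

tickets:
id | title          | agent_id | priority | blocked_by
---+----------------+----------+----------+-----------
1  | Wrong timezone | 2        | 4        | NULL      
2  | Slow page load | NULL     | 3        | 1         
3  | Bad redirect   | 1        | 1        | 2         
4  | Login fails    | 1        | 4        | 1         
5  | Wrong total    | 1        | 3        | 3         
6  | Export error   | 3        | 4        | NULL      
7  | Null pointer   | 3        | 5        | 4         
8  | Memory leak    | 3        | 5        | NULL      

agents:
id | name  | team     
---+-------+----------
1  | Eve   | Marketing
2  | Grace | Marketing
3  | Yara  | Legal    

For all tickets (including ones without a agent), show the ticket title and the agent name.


LEFT JOIN keeps every row from tickets (the left table); where agent_id has no match in agents, the agent columns become NULL. Walk through each ticket:
  - ticket 1 (Wrong timezone): agent_id=2 -> matches Grace
  - ticket 2 (Slow page load): agent_id=NULL, no match -> kept with NULL
  - ticket 3 (Bad redirect): agent_id=1 -> matches Eve
  - ticket 4 (Login fails): agent_id=1 -> matches Eve
  - ticket 5 (Wrong total): agent_id=1 -> matches Eve
  - ticket 6 (Export error): agent_id=3 -> matches Yara
  - ticket 7 (Null pointer): agent_id=3 -> matches Yara
  - ticket 8 (Memory leak): agent_id=3 -> matches Yara
All 8 rows appear; 1 has NULL agent.

SQL:
SELECT a.title, b.name AS agent
FROM tickets a
LEFT JOIN agents b ON a.agent_id = b.id

Result:
title          | agent
---------------+------
Wrong timezone | Grace
Slow page load | NULL 
Bad redirect   | Eve  
Login fails    | Eve  
Wrong total    | Eve  
Export error   | Yara 
Null pointer   | Yara 
Memory leak    | Yara 


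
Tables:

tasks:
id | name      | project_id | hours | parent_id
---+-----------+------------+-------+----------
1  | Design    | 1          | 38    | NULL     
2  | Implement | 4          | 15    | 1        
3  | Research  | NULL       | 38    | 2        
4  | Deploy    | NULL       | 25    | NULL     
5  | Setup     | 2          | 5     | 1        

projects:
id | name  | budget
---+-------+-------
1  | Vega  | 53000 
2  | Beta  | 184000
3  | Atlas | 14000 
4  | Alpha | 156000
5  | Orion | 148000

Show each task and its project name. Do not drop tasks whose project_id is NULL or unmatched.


LEFT JOIN keeps every row from tasks (the left table); where project_id has no match in projects, the project columns become NULL. Walk through each task:
  - task 1 (Design): project_id=1 -> matches Vega
  - task 2 (Implement): project_id=4 -> matches Alpha
  - task 3 (Research): project_id=NULL, no match -> kept with NULL
  - task 4 (Deploy): project_id=NULL, no match -> kept with NULL
  - task 5 (Setup): project_id=2 -> matches Beta
All 5 rows appear; 2 have NULL project.

SQL:
SELECT a.name, b.name AS project
FROM tasks a
LEFT JOIN projects b ON a.project_id = b.id

Result:
name      | project
----------+--------
Design    | Vega   
Implement | Alpha  
Research  | NULL   
Deploy    | NULL   
Setup     | Beta   


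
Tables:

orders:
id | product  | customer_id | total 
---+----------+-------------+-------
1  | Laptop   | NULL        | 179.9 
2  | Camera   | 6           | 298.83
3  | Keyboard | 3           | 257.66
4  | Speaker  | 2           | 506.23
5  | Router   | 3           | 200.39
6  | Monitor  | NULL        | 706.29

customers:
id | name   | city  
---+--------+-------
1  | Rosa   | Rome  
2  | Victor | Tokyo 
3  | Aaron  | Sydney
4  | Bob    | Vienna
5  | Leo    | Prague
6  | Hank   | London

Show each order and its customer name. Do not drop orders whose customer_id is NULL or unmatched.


LEFT JOIN keeps every row from orders (the left table); where customer_id has no match in customers, the customer columns become NULL. Walk through each order:
  - order 1 (Laptop): customer_id=NULL, no match -> kept with NULL
  - order 2 (Camera): customer_id=6 -> matches Hank
  - order 3 (Keyboard): customer_id=3 -> matches Aaron
  - order 4 (Speaker): customer_id=2 -> matches Victor
  - order 5 (Router): customer_id=3 -> matches Aaron
  - order 6 (Monitor): customer_id=NULL, no match -> kept with NULL
All 6 rows appear; 2 have NULL customer.

SQL:
SELECT a.product, b.name AS customer
FROM orders a
LEFT JOIN customers b ON a.customer_id = b.id

Result:
product  | customer
---------+---------
Laptop   | NULL    
Camera   | Hank    
Keyboard | Aaron   
Speaker  | Victor  
Router   | Aaron   
Monitor  | NULL    


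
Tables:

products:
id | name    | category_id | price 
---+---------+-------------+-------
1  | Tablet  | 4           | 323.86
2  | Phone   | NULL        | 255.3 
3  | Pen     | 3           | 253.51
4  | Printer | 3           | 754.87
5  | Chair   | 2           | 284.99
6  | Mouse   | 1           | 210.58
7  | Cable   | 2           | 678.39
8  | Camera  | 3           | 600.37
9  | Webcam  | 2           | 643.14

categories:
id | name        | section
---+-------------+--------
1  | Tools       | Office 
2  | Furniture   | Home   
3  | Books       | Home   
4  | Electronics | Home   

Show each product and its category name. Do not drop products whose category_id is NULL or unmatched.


LEFT JOIN keeps every row from products (the left table); where category_id has no match in categories, the category columns become NULL. Walk through each product:
  - product 1 (Tablet): category_id=4 -> matches Electronics
  - product 2 (Phone): category_id=NULL, no match -> kept with NULL
  - product 3 (Pen): category_id=3 -> matches Books
  - product 4 (Printer): category_id=3 -> matches Books
  - product 5 (Chair): category_id=2 -> matches Furniture
  - product 6 (Mouse): category_id=1 -> matches Tools
  - product 7 (Cable): category_id=2 -> matches Furniture
  - product 8 (Camera): category_id=3 -> matches Books
  - product 9 (Webcam): category_id=2 -> matches Furniture
All 9 rows appear; 1 has NULL category.

SQL:
SELECT a.name, b.name AS category
FROM products a
LEFT JOIN categories b ON a.category_id = b.id

Result:
name    | category   
--------+------------
Tablet  | Electronics
Phone   | NULL       
Pen     | Books      
Printer | Books      
Chair   | Furniture  
Mouse   | Tools      
Cable   | Furniture  
Camera  | Books      
Webcam  | Furniture  


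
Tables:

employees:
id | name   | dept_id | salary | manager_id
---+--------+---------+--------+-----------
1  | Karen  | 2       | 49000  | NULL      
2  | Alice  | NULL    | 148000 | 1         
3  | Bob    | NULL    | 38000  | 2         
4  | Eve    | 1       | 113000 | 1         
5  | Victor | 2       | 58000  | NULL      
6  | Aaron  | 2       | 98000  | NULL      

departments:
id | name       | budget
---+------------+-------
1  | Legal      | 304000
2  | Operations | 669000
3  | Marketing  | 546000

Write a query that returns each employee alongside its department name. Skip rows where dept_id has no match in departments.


INNER JOIN keeps only employees rows whose dept_id matches an id in departments. Walk through each employee:
  - employee 1 (Karen): dept_id=2 -> matches Operations
  - employee 2 (Alice): dept_id=NULL, no match -> dropped
  - employee 3 (Bob): dept_id=NULL, no match -> dropped
  - employee 4 (Eve): dept_id=1 -> matches Legal
  - employee 5 (Victor): dept_id=2 -> matches Operations
  - employee 6 (Aaron): dept_id=2 -> matches Operations
So 2 of 6 rows are dropped.

SQL:
SELECT a.name, b.name AS department
FROM employees a
INNER JOIN departments b ON a.dept_id = b.id

Result:
name   | department
-------+-----------
Karen  | Operations
Eve    | Legal     
Victor | Operations
Aaron  | Operations


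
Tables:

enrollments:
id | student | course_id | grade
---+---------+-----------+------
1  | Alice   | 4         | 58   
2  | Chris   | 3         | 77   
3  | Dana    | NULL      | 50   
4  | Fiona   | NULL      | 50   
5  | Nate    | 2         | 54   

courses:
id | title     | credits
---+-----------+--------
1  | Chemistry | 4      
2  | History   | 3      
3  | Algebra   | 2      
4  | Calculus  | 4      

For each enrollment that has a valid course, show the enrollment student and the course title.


INNER JOIN keeps only enrollments rows whose course_id matches an id in courses. Walk through each enrollment:
  - enrollment 1 (Alice): course_id=4 -> matches Calculus
  - enrollment 2 (Chris): course_id=3 -> matches Algebra
  - enrollment 3 (Dana): course_id=NULL, no match -> dropped
  - enrollment 4 (Fiona): course_id=NULL, no match -> dropped
  - enrollment 5 (Nate): course_id=2 -> matches History
So 2 of 5 rows are dropped.

SQL:
SELECT a.student, b.title AS course
FROM enrollments a
INNER JOIN courses b ON a.course_id = b.id

Result:
student | course  
--------+---------
Alice   | Calculus
Chris   | Algebra 
Nate    | History 


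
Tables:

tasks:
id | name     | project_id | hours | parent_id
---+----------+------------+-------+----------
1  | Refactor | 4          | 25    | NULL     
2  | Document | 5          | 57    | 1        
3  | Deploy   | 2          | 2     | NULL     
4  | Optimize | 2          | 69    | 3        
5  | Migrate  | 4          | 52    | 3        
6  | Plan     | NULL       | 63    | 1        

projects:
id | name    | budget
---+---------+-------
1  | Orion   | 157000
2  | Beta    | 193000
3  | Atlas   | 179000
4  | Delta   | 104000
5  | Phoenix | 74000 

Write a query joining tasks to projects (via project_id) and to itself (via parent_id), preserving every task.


Two LEFT JOINs from the same base table tasks: one to projects via project_id, one to tasks itself via parent_id. Both are LEFT so every task is preserved.
Match against projects:
  - task 1 (Refactor): project_id=4 -> matches Delta
  - task 2 (Document): project_id=5 -> matches Phoenix
  - task 3 (Deploy): project_id=2 -> matches Beta
  - task 4 (Optimize): project_id=2 -> matches Beta
  - task 5 (Migrate): project_id=4 -> matches Delta
  - task 6 (Plan): project_id=NULL, no match -> kept with NULL
Match against tasks (self):
  - task 1 (Refactor): parent_id=NULL -> NULL
  - task 2 (Document): parent_id=1 -> Refactor
  - task 3 (Deploy): parent_id=NULL -> NULL
  - task 4 (Optimize): parent_id=3 -> Deploy
  - task 5 (Migrate): parent_id=3 -> Deploy
  - task 6 (Plan): parent_id=1 -> Refactor

SQL:
SELECT a.name, b.name AS project, c.name AS parent
FROM tasks a
LEFT JOIN projects b ON a.project_id = b.id
LEFT JOIN tasks c ON a.parent_id = c.id

Result:
name     | project | parent  
---------+---------+---------
Refactor | Delta   | NULL    
Document | Phoenix | Refactor
Deploy   | Beta    | NULL    
Optimize | Beta    | Deploy  
Migrate  | Delta   | Deploy  
Plan     | NULL    | Refactor


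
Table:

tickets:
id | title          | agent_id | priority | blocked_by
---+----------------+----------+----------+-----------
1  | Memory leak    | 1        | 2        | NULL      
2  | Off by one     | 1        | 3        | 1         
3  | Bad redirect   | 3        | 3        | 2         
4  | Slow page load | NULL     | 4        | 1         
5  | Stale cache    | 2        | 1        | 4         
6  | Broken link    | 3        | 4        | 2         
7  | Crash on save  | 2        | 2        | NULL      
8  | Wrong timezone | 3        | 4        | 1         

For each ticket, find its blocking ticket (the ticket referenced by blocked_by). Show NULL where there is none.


This is a self-join: tickets is joined to a second copy of itself, matching each row's blocked_by to another row's id. Use LEFT JOIN so rows with blocked_by=NULL are kept.
  - ticket 1 (Memory leak): blocked_by=NULL -> NULL
  - ticket 2 (Off by one): blocked_by=1 -> Memory leak
  - ticket 3 (Bad redirect): blocked_by=2 -> Off by one
  - ticket 4 (Slow page load): blocked_by=1 -> Memory leak
  - ticket 5 (Stale cache): blocked_by=4 -> Slow page load
  - ticket 6 (Broken link): blocked_by=2 -> Off by one
  - ticket 7 (Crash on save): blocked_by=NULL -> NULL
  - ticket 8 (Wrong timezone): blocked_by=1 -> Memory leak

SQL:
SELECT a.title AS item, b.title AS blocked_by
FROM tickets a
LEFT JOIN tickets b ON a.blocked_by = b.id

Result:
item           | blocked_by    
---------------+---------------
Memory leak    | NULL          
Off by one     | Memory leak   
Bad redirect   | Off by one    
Slow page load | Memory leak   
Stale cache    | Slow page load
Broken link    | Off by one    
Crash on save  | NULL          
Wrong timezone | Memory leak   


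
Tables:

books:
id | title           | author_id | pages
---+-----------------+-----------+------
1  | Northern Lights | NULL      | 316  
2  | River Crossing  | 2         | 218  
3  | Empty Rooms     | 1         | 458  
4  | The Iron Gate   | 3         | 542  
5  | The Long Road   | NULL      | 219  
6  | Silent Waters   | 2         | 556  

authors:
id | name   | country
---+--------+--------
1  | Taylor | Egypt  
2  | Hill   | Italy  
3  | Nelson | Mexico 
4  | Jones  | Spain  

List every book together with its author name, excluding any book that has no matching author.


INNER JOIN keeps only books rows whose author_id matches an id in authors. Walk through each book:
  - book 1 (Northern Lights): author_id=NULL, no match -> dropped
  - book 2 (River Crossing): author_id=2 -> matches Hill
  - book 3 (Empty Rooms): author_id=1 -> matches Taylor
  - book 4 (The Iron Gate): author_id=3 -> matches Nelson
  - book 5 (The Long Road): author_id=NULL, no match -> dropped
  - book 6 (Silent Waters): author_id=2 -> matches Hill
So 2 of 6 rows are dropped.

SQL:
SELECT a.title, b.name AS author
FROM books a
INNER JOIN authors b ON a.author_id = b.id

Result:
title          | author
---------------+-------
River Crossing | Hill  
Empty Rooms    | Taylor
The Iron Gate  | Nelson
Silent Waters  | Hill  


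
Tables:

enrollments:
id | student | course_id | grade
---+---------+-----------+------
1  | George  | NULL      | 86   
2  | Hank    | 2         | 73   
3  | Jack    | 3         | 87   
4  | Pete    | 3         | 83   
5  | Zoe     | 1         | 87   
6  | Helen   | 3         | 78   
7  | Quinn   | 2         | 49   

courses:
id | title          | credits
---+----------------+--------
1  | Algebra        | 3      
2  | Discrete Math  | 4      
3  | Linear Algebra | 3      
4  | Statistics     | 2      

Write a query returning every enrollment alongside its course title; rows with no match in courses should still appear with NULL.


LEFT JOIN keeps every row from enrollments (the left table); where course_id has no match in courses, the course columns become NULL. Walk through each enrollment:
  - enrollment 1 (George): course_id=NULL, no match -> kept with NULL
  - enrollment 2 (Hank): course_id=2 -> matches Discrete Math
  - enrollment 3 (Jack): course_id=3 -> matches Linear Algebra
  - enrollment 4 (Pete): course_id=3 -> matches Linear Algebra
  - enrollment 5 (Zoe): course_id=1 -> matches Algebra
  - enrollment 6 (Helen): course_id=3 -> matches Linear Algebra
  - enrollment 7 (Quinn): course_id=2 -> matches Discrete Math
All 7 rows appear; 1 has NULL course.

SQL:
SELECT a.student, b.title AS course
FROM enrollments a
LEFT JOIN courses b ON a.course_id = b.id

Result:
student | course        
--------+---------------
George  | NULL          
Hank    | Discrete Math 
Jack    | Linear Algebra
Pete    | Linear Algebra
Zoe     | Algebra       
Helen   | Linear Algebra
Quinn   | Discrete Math 


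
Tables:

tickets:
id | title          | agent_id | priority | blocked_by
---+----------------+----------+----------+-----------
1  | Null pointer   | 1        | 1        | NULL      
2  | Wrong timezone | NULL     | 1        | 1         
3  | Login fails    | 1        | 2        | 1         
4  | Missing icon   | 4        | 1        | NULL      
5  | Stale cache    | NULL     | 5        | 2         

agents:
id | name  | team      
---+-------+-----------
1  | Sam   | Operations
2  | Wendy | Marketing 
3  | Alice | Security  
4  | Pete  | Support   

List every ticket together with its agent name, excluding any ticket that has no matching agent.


INNER JOIN keeps only tickets rows whose agent_id matches an id in agents. Walk through each ticket:
  - ticket 1 (Null pointer): agent_id=1 -> matches Sam
  - ticket 2 (Wrong timezone): agent_id=NULL, no match -> dropped
  - ticket 3 (Login fails): agent_id=1 -> matches Sam
  - ticket 4 (Missing icon): agent_id=4 -> matches Pete
  - ticket 5 (Stale cache): agent_id=NULL, no match -> dropped
So 2 of 5 rows are dropped.

SQL:
SELECT a.title, b.name AS agent
FROM tickets a
INNER JOIN agents b ON a.agent_id = b.id

Result:
title        | agent
-------------+------
Null pointer | Sam  
Login fails  | Sam  
Missing icon | Pete 


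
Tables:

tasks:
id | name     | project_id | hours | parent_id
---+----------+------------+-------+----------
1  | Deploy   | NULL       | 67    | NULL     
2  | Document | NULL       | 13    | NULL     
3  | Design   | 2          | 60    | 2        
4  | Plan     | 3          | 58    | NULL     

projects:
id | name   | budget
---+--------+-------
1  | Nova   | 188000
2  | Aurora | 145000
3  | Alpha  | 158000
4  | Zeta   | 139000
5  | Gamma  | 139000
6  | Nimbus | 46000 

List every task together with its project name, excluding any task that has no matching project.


INNER JOIN keeps only tasks rows whose project_id matches an id in projects. Walk through each task:
  - task 1 (Deploy): project_id=NULL, no match -> dropped
  - task 2 (Document): project_id=NULL, no match -> dropped
  - task 3 (Design): project_id=2 -> matches Aurora
  - task 4 (Plan): project_id=3 -> matches Alpha
So 2 of 4 rows are dropped.

SQL:
SELECT a.name, b.name AS project
FROM tasks a
INNER JOIN projects b ON a.project_id = b.id

Result:
name   | project
-------+--------
Design | Aurora 
Plan   | Alpha  


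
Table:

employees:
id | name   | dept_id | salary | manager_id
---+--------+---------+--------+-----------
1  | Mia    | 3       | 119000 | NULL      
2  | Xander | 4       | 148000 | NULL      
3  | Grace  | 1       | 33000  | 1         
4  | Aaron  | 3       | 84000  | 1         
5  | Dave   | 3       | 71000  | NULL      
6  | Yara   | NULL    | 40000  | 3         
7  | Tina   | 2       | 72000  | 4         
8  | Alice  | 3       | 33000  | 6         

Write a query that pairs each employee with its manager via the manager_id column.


This is a self-join: employees is joined to a second copy of itself, matching each row's manager_id to another row's id. Use LEFT JOIN so rows with manager_id=NULL are kept.
  - employee 1 (Mia): manager_id=NULL -> NULL
  - employee 2 (Xander): manager_id=NULL -> NULL
  - employee 3 (Grace): manager_id=1 -> Mia
  - employee 4 (Aaron): manager_id=1 -> Mia
  - employee 5 (Dave): manager_id=NULL -> NULL
  - employee 6 (Yara): manager_id=3 -> Grace
  - employee 7 (Tina): manager_id=4 -> Aaron
  - employee 8 (Alice): manager_id=6 -> Yara

SQL:
SELECT a.name AS item, b.name AS manager
FROM employees a
LEFT JOIN employees b ON a.manager_id = b.id

Result:
item   | manager
-------+--------
Mia    | NULL   
Xander | NULL   
Grace  | Mia    
Aaron  | Mia    
Dave   | NULL   
Yara   | Grace  
Tina   | Aaron  
Alice  | Yara   


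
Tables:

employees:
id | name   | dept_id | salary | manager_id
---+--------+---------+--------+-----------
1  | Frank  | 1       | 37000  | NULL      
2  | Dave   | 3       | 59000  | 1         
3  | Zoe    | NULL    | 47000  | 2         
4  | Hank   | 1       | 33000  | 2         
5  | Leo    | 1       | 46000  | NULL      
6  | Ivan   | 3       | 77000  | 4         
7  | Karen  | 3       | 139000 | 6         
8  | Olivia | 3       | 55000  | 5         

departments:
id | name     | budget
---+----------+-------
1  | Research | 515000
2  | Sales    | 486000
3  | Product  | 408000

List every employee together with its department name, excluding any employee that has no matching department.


INNER JOIN keeps only employees rows whose dept_id matches an id in departments. Walk through each employee:
  - employee 1 (Frank): dept_id=1 -> matches Research
  - employee 2 (Dave): dept_id=3 -> matches Product
  - employee 3 (Zoe): dept_id=NULL, no match -> dropped
  - employee 4 (Hank): dept_id=1 -> matches Research
  - employee 5 (Leo): dept_id=1 -> matches Research
  - employee 6 (Ivan): dept_id=3 -> matches Product
  - employee 7 (Karen): dept_id=3 -> matches Product
  - employee 8 (Olivia): dept_id=3 -> matches Product
So 1 of 8 rows is dropped.

SQL:
SELECT a.name, b.name AS department
FROM employees a
INNER JOIN departments b ON a.dept_id = b.id

Result:
name   | department
-------+-----------
Frank  | Research  
Dave   | Product   
Hank   | Research  
Leo    | Research  
Ivan   | Product   
Karen  | Product   
Olivia | Product   


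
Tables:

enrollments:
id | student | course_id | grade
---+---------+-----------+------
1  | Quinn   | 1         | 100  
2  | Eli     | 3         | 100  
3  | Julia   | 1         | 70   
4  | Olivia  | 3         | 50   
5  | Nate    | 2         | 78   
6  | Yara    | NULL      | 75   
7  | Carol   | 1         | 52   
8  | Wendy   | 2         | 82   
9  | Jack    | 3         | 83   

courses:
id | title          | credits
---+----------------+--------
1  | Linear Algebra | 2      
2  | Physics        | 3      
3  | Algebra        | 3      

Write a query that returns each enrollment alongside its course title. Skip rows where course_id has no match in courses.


INNER JOIN keeps only enrollments rows whose course_id matches an id in courses. Walk through each enrollment:
  - enrollment 1 (Quinn): course_id=1 -> matches Linear Algebra
  - enrollment 2 (Eli): course_id=3 -> matches Algebra
  - enrollment 3 (Julia): course_id=1 -> matches Linear Algebra
  - enrollment 4 (Olivia): course_id=3 -> matches Algebra
  - enrollment 5 (Nate): course_id=2 -> matches Physics
  - enrollment 6 (Yara): course_id=NULL, no match -> dropped
  - enrollment 7 (Carol): course_id=1 -> matches Linear Algebra
  - enrollment 8 (Wendy): course_id=2 -> matches Physics
  - enrollment 9 (Jack): course_id=3 -> matches Algebra
So 1 of 9 rows is dropped.

SQL:
SELECT a.student, b.title AS course
FROM enrollments a
INNER JOIN courses b ON a.course_id = b.id

Result:
student | course        
--------+---------------
Quinn   | Linear Algebra
Eli     | Algebra       
Julia   | Linear Algebra
Olivia  | Algebra       
Nate    | Physics       
Carol   | Linear Algebra
Wendy   | Physics       
Jack    | Algebra       


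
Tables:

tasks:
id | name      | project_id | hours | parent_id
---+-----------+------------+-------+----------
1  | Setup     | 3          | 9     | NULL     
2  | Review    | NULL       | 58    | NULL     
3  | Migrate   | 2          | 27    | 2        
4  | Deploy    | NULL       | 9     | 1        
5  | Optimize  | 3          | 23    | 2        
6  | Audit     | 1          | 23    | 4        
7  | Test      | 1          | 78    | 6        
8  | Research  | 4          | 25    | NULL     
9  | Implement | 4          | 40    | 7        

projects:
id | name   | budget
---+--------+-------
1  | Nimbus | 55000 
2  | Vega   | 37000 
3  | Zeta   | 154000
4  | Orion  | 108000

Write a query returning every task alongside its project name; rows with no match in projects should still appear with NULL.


LEFT JOIN keeps every row from tasks (the left table); where project_id has no match in projects, the project columns become NULL. Walk through each task:
  - task 1 (Setup): project_id=3 -> matches Zeta
  - task 2 (Review): project_id=NULL, no match -> kept with NULL
  - task 3 (Migrate): project_id=2 -> matches Vega
  - task 4 (Deploy): project_id=NULL, no match -> kept with NULL
  - task 5 (Optimize): project_id=3 -> matches Zeta
  - task 6 (Audit): project_id=1 -> matches Nimbus
  - task 7 (Test): project_id=1 -> matches Nimbus
  - task 8 (Research): project_id=4 -> matches Orion
  - task 9 (Implement): project_id=4 -> matches Orion
All 9 rows appear; 2 have NULL project.

SQL:
SELECT a.name, b.name AS project
FROM tasks a
LEFT JOIN projects b ON a.project_id = b.id

Result:
name      | project
----------+--------
Setup     | Zeta   
Review    | NULL   
Migrate   | Vega   
Deploy    | NULL   
Optimize  | Zeta   
Audit     | Nimbus 
Test      | Nimbus 
Research  | Orion  
Implement | Orion  


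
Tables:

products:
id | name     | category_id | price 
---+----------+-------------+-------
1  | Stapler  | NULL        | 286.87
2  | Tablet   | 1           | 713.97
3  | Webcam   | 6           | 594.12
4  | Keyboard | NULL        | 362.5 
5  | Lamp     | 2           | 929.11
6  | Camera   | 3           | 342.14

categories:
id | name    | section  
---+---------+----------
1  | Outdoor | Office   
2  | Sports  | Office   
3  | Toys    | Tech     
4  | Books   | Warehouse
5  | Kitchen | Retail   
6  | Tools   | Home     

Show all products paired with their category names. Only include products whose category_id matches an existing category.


INNER JOIN keeps only products rows whose category_id matches an id in categories. Walk through each product:
  - product 1 (Stapler): category_id=NULL, no match -> dropped
  - product 2 (Tablet): category_id=1 -> matches Outdoor
  - product 3 (Webcam): category_id=6 -> matches Tools
  - product 4 (Keyboard): category_id=NULL, no match -> dropped
  - product 5 (Lamp): category_id=2 -> matches Sports
  - product 6 (Camera): category_id=3 -> matches Toys
So 2 of 6 rows are dropped.

SQL:
SELECT a.name, b.name AS category
FROM products a
INNER JOIN categories b ON a.category_id = b.id

Result:
name   | category
-------+---------
Tablet | Outdoor 
Webcam | Tools   
Lamp   | Sports  
Camera | Toys    


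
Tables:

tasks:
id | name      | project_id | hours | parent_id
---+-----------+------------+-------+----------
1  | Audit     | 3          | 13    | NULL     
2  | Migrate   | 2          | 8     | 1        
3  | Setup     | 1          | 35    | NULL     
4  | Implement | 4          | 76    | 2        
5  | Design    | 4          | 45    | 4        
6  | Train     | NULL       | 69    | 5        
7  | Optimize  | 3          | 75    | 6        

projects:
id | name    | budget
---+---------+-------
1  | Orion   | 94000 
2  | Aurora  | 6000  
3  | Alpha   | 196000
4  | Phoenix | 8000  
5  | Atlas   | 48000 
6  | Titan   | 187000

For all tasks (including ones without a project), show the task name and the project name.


LEFT JOIN keeps every row from tasks (the left table); where project_id has no match in projects, the project columns become NULL. Walk through each task:
  - task 1 (Audit): project_id=3 -> matches Alpha
  - task 2 (Migrate): project_id=2 -> matches Aurora
  - task 3 (Setup): project_id=1 -> matches Orion
  - task 4 (Implement): project_id=4 -> matches Phoenix
  - task 5 (Design): project_id=4 -> matches Phoenix
  - task 6 (Train): project_id=NULL, no match -> kept with NULL
  - task 7 (Optimize): project_id=3 -> matches Alpha
All 7 rows appear; 1 has NULL project.

SQL:
SELECT a.name, b.name AS project
FROM tasks a
LEFT JOIN projects b ON a.project_id = b.id

Result:
name      | project
----------+--------
Audit     | Alpha  
Migrate   | Aurora 
Setup     | Orion  
Implement | Phoenix
Design    | Phoenix
Train     | NULL   
Optimize  | Alpha  


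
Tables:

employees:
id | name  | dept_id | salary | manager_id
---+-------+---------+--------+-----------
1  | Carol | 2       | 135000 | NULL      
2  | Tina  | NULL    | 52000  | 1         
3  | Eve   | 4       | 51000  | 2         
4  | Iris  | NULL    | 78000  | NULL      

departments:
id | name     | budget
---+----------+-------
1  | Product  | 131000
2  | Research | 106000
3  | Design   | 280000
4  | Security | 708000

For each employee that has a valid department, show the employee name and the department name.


INNER JOIN keeps only employees rows whose dept_id matches an id in departments. Walk through each employee:
  - employee 1 (Carol): dept_id=2 -> matches Research
  - employee 2 (Tina): dept_id=NULL, no match -> dropped
  - employee 3 (Eve): dept_id=4 -> matches Security
  - employee 4 (Iris): dept_id=NULL, no match -> dropped
So 2 of 4 rows are dropped.

SQL:
SELECT a.name, b.name AS department
FROM employees a
INNER JOIN departments b ON a.dept_id = b.id

Result:
name  | department
------+-----------
Carol | Research  
Eve   | Security  


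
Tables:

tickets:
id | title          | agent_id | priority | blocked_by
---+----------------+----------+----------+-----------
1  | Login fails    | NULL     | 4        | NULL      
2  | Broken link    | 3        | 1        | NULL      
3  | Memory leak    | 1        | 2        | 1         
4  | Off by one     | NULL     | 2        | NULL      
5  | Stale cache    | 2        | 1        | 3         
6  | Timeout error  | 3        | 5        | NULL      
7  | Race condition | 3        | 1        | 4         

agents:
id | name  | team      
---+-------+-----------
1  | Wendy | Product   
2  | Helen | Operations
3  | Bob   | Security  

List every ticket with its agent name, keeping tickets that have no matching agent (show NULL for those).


LEFT JOIN keeps every row from tickets (the left table); where agent_id has no match in agents, the agent columns become NULL. Walk through each ticket:
  - ticket 1 (Login fails): agent_id=NULL, no match -> kept with NULL
  - ticket 2 (Broken link): agent_id=3 -> matches Bob
  - ticket 3 (Memory leak): agent_id=1 -> matches Wendy
  - ticket 4 (Off by one): agent_id=NULL, no match -> kept with NULL
  - ticket 5 (Stale cache): agent_id=2 -> matches Helen
  - ticket 6 (Timeout error): agent_id=3 -> matches Bob
  - ticket 7 (Race condition): agent_id=3 -> matches Bob
All 7 rows appear; 2 have NULL agent.

SQL:
SELECT a.title, b.name AS agent
FROM tickets a
LEFT JOIN agents b ON a.agent_id = b.id

Result:
title          | agent
---------------+------
Login fails    | NULL 
Broken link    | Bob  
Memory leak    | Wendy
Off by one     | NULL 
Stale cache    | Helen
Timeout error  | Bob  
Race condition | Bob  


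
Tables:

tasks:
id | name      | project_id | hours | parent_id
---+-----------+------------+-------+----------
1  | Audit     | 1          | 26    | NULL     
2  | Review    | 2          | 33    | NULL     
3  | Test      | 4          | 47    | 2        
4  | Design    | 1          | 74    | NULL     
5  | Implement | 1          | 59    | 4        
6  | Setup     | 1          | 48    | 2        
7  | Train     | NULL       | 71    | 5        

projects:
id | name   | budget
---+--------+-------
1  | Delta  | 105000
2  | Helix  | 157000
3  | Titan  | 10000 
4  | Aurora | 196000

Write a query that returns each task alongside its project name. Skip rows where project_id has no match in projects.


INNER JOIN keeps only tasks rows whose project_id matches an id in projects. Walk through each task:
  - task 1 (Audit): project_id=1 -> matches Delta
  - task 2 (Review): project_id=2 -> matches Helix
  - task 3 (Test): project_id=4 -> matches Aurora
  - task 4 (Design): project_id=1 -> matches Delta
  - task 5 (Implement): project_id=1 -> matches Delta
  - task 6 (Setup): project_id=1 -> matches Delta
  - task 7 (Train): project_id=NULL, no match -> dropped
So 1 of 7 rows is dropped.

SQL:
SELECT a.name, b.name AS project
FROM tasks a
INNER JOIN projects b ON a.project_id = b.id

Result:
name      | project
----------+--------
Audit     | Delta  
Review    | Helix  
Test      | Aurora 
Design    | Delta  
Implement | Delta  
Setup     | Delta  


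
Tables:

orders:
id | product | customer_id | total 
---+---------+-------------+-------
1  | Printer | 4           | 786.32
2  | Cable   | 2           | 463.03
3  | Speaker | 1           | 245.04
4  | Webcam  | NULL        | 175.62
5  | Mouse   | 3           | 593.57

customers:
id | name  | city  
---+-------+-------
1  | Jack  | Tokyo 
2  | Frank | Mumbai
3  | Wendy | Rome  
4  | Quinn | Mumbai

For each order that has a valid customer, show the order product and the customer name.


INNER JOIN keeps only orders rows whose customer_id matches an id in customers. Walk through each order:
  - order 1 (Printer): customer_id=4 -> matches Quinn
  - order 2 (Cable): customer_id=2 -> matches Frank
  - order 3 (Speaker): customer_id=1 -> matches Jack
  - order 4 (Webcam): customer_id=NULL, no match -> dropped
  - order 5 (Mouse): customer_id=3 -> matches Wendy
So 1 of 5 rows is dropped.

SQL:
SELECT a.product, b.name AS customer
FROM orders a
INNER JOIN customers b ON a.customer_id = b.id

Result:
product | customer
--------+---------
Printer | Quinn   
Cable   | Frank   
Speaker | Jack    
Mouse   | Wendy   
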